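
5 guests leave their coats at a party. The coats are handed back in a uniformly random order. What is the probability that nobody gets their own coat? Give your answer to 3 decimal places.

0.367

This is the derangement probability: permutations of 5 with no fixed point.
D(5) = 5! · (1 − 1/1! + 1/2! − ··· + (−1)^5/5!) = 44.
P = 44/120 = 11/30 ≈ 0.367.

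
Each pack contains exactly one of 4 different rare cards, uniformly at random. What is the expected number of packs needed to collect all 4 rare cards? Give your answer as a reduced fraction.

After i distinct types are collected, each trial gives a new one with probability (4−i)/4, so the expected wait for the next new type is 4/(4−i).
E = 4/4 + 4/3 + 4/2 + 4/1 = 25/3.

25/3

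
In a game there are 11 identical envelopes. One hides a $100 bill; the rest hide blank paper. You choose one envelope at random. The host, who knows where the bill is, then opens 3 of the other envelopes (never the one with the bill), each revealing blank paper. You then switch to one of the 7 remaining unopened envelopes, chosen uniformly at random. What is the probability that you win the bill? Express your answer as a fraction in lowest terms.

10/77

Your original envelope holds the bill with probability 1/11, so the other 10 collectively hold it with probability 10/11.
The host can always find 3 empty envelopes to open, so the reveals don't change that 10/11; it is now spread over the 7 remaining unopened envelopes.
P(win by switching) = (10/11) · (1/7) = 10/77.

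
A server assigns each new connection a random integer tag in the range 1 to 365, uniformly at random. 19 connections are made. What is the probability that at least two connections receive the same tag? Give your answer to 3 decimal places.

0.379

It's easier to compute the probability that all 19 are distinct.
P(all distinct) = 365/365 · 364/365 · ··· · 347/365 ≈ 0.621.
So the probability of at least one match is 1 − 0.621 = 0.379.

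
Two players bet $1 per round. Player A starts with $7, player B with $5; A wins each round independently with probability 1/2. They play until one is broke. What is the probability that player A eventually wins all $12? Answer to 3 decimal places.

0.583

With a fair step, P(i) = ½P(i−1) + ½P(i+1) with P(0)=0, P(12)=1 has the linear solution P(i) = i/12.
P(7) = 7/12 ≈ 0.583.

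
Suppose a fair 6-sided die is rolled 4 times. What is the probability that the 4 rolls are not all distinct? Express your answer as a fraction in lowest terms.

13/18

P(all 4 different) = 6/6 · 5/6 · ··· · 3/6 = 5/18.
P(at least two equal) = 1 − 5/18 = 13/18.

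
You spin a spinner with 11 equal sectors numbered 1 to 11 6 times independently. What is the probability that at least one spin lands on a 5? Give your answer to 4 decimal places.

P(no spin lands on a 5) = (10/11)^6 ≈ 0.5645.
P(at least one) = 1 − 0.5645 = 0.4355.

0.4355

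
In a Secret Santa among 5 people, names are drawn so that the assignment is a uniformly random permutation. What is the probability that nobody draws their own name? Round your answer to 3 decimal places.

0.367

This is the derangement probability: permutations of 5 with no fixed point.
D(5) = 5! · (1 − 1/1! + 1/2! − ··· + (−1)^5/5!) = 44.
P = 44/120 = 11/30 ≈ 0.367.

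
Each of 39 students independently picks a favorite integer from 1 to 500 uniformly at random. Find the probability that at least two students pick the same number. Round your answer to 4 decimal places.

It's easier to compute the probability that all 39 are distinct.
P(all distinct) = 500/500 · 499/500 · ··· · 462/500 ≈ 0.2184.
So the probability of at least one match is 1 − 0.2184 = 0.7816.

0.7816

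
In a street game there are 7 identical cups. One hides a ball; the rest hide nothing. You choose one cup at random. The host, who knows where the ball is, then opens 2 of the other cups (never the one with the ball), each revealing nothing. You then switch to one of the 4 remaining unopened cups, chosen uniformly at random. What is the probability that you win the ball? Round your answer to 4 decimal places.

0.2143

Your original cup holds the ball with probability 1/7, so the other 6 collectively hold it with probability 6/7.
The host can always find 2 empty cups to open, so the reveals don't change that 6/7; it is now spread over the 4 remaining unopened cups.
P(win by switching) = (6/7) · (1/4) = 3/14 ≈ 0.2143.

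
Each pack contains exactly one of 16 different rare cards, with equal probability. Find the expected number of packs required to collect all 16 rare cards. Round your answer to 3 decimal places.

After i distinct types are collected, each trial gives a new one with probability (16−i)/16, so the expected wait for the next new type is 16/(16−i).
E = 16/16 + 16/15 + 16/14 + 16/13 + 16/12 + 16/11 + 16/10 + 16/9 + 16/8 + 16/7 + 16/6 + 16/5 + 16/4 + 16/3 + 16/2 + 16/1 = 2436559/45045 ≈ 54.092.

54.092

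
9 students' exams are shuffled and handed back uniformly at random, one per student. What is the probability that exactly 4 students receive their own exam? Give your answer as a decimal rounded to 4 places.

0.0153

Choose which 4 of the 9 are fixed: C(9,4) = 126 ways.
The remaining 5 must have no fixed point: D(5) = 44.
P = 126·44/362880 = 11/720 ≈ 0.0153.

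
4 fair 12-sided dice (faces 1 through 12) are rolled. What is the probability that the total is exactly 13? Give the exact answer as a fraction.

55/5184

There are 12^4 = 20736 equally likely outcomes.
The number of ordered 4-tuples from {1,…,12} summing to 13 is 220.
P(sum = 13) = 220/20736 = 55/5184.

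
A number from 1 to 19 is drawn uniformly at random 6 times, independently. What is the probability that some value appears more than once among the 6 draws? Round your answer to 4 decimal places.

P(all 6 different) = 19/19 · 18/19 · ··· · 14/19 ≈ 0.4152.
P(at least two equal) = 1 − 0.4152 = 0.5848.

0.5848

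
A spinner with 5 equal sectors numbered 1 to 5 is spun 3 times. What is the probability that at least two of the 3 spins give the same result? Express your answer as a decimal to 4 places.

P(all 3 different) = 5/5 · 4/5 · ··· · 3/5 ≈ 0.4800.
P(at least two equal) = 1 − 0.4800 = 0.5200.

0.5200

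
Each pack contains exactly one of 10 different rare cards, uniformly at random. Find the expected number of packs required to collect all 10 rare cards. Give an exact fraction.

After i distinct types are collected, each trial gives a new one with probability (10−i)/10, so the expected wait for the next new type is 10/(10−i).
E = 10/10 + 10/9 + 10/8 + 10/7 + 10/6 + 10/5 + 10/4 + 10/3 + 10/2 + 10/1 = 7381/252.

7381/252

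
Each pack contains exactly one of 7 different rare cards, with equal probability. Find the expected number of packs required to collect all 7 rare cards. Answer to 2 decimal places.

18.15

After i distinct types are collected, each trial gives a new one with probability (7−i)/7, so the expected wait for the next new type is 7/(7−i).
E = 7/7 + 7/6 + 7/5 + 7/4 + 7/3 + 7/2 + 7/1 = 363/20 ≈ 18.15.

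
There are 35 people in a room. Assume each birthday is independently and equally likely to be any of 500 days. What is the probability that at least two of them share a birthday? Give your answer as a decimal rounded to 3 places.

0.704

It's easier to compute the probability that all 35 are distinct.
P(all distinct) = 500/500 · 499/500 · ··· · 466/500 ≈ 0.296.
So the probability of at least one match is 1 − 0.296 = 0.704.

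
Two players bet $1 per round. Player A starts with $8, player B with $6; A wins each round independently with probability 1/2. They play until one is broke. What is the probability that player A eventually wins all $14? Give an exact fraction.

With a fair step, P(i) = ½P(i−1) + ½P(i+1) with P(0)=0, P(14)=1 has the linear solution P(i) = i/14.
P(8) = 8/14 = 4/7.

4/7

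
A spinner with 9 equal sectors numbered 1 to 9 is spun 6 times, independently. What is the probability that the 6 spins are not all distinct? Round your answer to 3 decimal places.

P(all 6 different) = 9/9 · 8/9 · ··· · 4/9 ≈ 0.114.
P(at least two equal) = 1 − 0.114 = 0.886.

0.886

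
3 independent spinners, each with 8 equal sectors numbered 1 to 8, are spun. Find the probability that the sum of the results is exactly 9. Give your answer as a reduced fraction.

There are 8^3 = 512 equally likely outcomes.
The number of ordered 3-tuples from {1,…,8} summing to 9 is 28.
P(sum = 9) = 28/512 = 7/128.

7/128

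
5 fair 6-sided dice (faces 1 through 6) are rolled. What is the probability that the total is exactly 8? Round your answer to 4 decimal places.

There are 6^5 = 7776 equally likely outcomes.
The number of ordered 5-tuples from {1,…,6} summing to 8 is 35.
P(sum = 8) = 35/7776 ≈ 0.0045.

0.0045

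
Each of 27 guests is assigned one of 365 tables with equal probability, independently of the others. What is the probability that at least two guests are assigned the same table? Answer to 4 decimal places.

0.6269

It's easier to compute the probability that all 27 are distinct.
P(all distinct) = 365/365 · 364/365 · ··· · 339/365 ≈ 0.3731.
So the probability of at least one match is 1 − 0.3731 = 0.6269.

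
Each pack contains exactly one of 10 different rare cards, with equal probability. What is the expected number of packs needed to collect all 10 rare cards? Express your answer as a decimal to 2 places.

After i distinct types are collected, each trial gives a new one with probability (10−i)/10, so the expected wait for the next new type is 10/(10−i).
E = 10/10 + 10/9 + 10/8 + 10/7 + 10/6 + 10/5 + 10/4 + 10/3 + 10/2 + 10/1 = 7381/252 ≈ 29.29.

29.29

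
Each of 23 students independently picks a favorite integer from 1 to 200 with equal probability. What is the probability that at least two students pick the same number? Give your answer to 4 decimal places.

It's easier to compute the probability that all 23 are distinct.
P(all distinct) = 200/200 · 199/200 · ··· · 178/200 ≈ 0.2684.
So the probability of at least one match is 1 − 0.2684 = 0.7316.

0.7316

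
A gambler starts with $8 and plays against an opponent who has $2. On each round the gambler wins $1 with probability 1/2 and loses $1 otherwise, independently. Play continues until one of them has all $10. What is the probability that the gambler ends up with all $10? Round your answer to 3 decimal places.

0.800

With a fair step, P(i) = ½P(i−1) + ½P(i+1) with P(0)=0, P(10)=1 has the linear solution P(i) = i/10.
P(8) = 8/10 = 4/5 ≈ 0.800.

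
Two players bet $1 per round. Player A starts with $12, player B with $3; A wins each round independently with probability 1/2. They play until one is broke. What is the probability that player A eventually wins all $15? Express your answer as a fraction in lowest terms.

With a fair step, P(i) = ½P(i−1) + ½P(i+1) with P(0)=0, P(15)=1 has the linear solution P(i) = i/15.
P(12) = 12/15 = 4/5.

4/5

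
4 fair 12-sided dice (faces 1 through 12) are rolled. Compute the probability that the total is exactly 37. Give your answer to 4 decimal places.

There are 12^4 = 20736 equally likely outcomes.
The number of ordered 4-tuples from {1,…,12} summing to 37 is 364.
P(sum = 37) = 364/20736 = 91/5184 ≈ 0.0176.

0.0176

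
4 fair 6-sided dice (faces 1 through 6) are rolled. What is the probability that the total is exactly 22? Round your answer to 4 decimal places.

0.0077

There are 6^4 = 1296 equally likely outcomes.
The number of ordered 4-tuples from {1,…,6} summing to 22 is 10.
P(sum = 22) = 10/1296 = 5/648 ≈ 0.0077.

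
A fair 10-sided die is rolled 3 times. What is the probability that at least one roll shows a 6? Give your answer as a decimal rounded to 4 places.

P(no roll shows a 6) = (9/10)^3 ≈ 0.7290.
P(at least one) = 1 − 0.7290 = 0.2710.

0.2710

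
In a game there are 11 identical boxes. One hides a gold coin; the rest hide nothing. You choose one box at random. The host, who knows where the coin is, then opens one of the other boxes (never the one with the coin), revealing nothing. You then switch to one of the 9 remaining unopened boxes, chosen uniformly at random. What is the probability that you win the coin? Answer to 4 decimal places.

0.1010

Your original box holds the coin with probability 1/11, so the other 10 collectively hold it with probability 10/11.
The host can always find an empty box to open, so this doesn't change that 10/11; it is now spread over the 9 remaining unopened boxes.
P(win by switching) = (10/11) · (1/9) = 10/99 ≈ 0.1010.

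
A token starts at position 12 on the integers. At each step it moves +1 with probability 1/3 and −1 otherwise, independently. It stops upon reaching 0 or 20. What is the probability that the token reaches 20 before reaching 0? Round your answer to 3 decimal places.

Let r = q/p = (2/3)/(1/3) = 2. The recurrence P(i) = p·P(i+1) + q·P(i−1) with P(0)=0, P(20)=1 gives P(i) = (1 − r^i)/(1 − r^20).
P(12) = (1 − (2)^12) / (1 − (2)^20) = 273/69905 ≈ 0.004.

0.004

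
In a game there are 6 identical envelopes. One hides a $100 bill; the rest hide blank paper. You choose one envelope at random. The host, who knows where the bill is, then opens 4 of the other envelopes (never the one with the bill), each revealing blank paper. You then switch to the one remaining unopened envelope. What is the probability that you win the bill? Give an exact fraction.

Your original envelope holds the bill with probability 1/6, so the other 5 collectively hold it with probability 5/6.
The host can always find 4 empty envelopes to open, so the reveals don't change that 5/6; it is now spread over the 1 remaining unopened envelope.
P(win by switching) = (5/6) · (1/1) = 5/6.

5/6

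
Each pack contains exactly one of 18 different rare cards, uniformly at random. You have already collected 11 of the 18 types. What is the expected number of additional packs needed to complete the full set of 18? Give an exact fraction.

3267/70

Starting from 11 distinct types, each trial gives a new one with probability (18−i)/18 when i types are held, so the wait for the next new type is 18/(18−i).
E = 18/7 + 18/6 + 18/5 + 18/4 + 18/3 + 18/2 + 18/1 = 3267/70.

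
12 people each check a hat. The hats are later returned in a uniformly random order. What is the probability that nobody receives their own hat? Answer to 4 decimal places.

This is the derangement probability: permutations of 12 with no fixed point.
D(12) = 12! · (1 − 1/1! + 1/2! − ··· + (−1)^12/12!) = 176214841.
P = 176214841/479001600 = 16019531/43545600 ≈ 0.3679.

0.3679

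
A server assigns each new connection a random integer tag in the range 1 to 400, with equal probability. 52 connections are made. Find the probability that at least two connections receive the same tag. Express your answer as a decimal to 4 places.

0.9688

It's easier to compute the probability that all 52 are distinct.
P(all distinct) = 400/400 · 399/400 · ··· · 349/400 ≈ 0.0312.
So the probability of at least one match is 1 − 0.0312 = 0.9688.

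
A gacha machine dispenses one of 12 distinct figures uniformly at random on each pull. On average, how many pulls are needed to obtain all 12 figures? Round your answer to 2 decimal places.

37.24

After i distinct types are collected, each trial gives a new one with probability (12−i)/12, so the expected wait for the next new type is 12/(12−i).
E = 12/12 + 12/11 + 12/10 + 12/9 + 12/8 + 12/7 + 12/6 + 12/5 + 12/4 + 12/3 + 12/2 + 12/1 = 86021/2310 ≈ 37.24.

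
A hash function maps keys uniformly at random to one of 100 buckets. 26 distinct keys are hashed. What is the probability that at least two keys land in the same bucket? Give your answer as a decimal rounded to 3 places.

0.972

It's easier to compute the probability that all 26 are distinct.
P(all distinct) = 100/100 · 99/100 · ··· · 75/100 ≈ 0.028.
So the probability of at least one match is 1 − 0.028 = 0.972.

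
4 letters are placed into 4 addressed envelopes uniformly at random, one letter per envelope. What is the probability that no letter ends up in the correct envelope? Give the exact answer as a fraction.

This is the derangement probability: permutations of 4 with no fixed point.
D(4) = 4! · (1 − 1/1! + 1/2! − ··· + (−1)^4/4!) = 9.
P = 9/24 = 3/8.

3/8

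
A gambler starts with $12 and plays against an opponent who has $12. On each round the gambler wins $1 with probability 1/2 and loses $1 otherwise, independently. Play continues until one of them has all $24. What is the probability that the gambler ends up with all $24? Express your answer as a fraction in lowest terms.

With a fair step, P(i) = ½P(i−1) + ½P(i+1) with P(0)=0, P(24)=1 has the linear solution P(i) = i/24.
P(12) = 12/24 = 1/2.

1/2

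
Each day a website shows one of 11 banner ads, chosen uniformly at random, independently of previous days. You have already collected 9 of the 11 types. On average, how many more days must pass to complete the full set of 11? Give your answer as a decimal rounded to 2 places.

16.50

Starting from 9 distinct types, each trial gives a new one with probability (11−i)/11 when i types are held, so the wait for the next new type is 11/(11−i).
E = 11/2 + 11/1 = 33/2 ≈ 16.50.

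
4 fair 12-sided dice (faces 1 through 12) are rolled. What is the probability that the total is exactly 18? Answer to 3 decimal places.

There are 12^4 = 20736 equally likely outcomes.
The number of ordered 4-tuples from {1,…,12} summing to 18 is 640.
P(sum = 18) = 640/20736 = 5/162 ≈ 0.031.

0.031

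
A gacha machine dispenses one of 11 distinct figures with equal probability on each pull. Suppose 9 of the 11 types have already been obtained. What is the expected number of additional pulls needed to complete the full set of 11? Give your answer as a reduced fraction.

33/2

Starting from 9 distinct types, each trial gives a new one with probability (11−i)/11 when i types are held, so the wait for the next new type is 11/(11−i).
E = 11/2 + 11/1 = 33/2.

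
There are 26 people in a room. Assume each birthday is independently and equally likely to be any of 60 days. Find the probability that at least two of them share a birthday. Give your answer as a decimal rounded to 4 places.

It's easier to compute the probability that all 26 are distinct.
P(all distinct) = 60/60 · 59/60 · ··· · 35/60 ≈ 0.0017.
So the probability of at least one match is 1 − 0.0017 = 0.9983.

0.9983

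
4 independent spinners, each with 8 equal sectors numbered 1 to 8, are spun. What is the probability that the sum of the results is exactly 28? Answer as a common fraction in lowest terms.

There are 8^4 = 4096 equally likely outcomes.
The number of ordered 4-tuples from {1,…,8} summing to 28 is 35.
P(sum = 28) = 35/4096.

35/4096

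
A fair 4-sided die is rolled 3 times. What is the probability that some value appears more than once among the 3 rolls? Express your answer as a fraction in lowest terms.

5/8

P(all 3 different) = 4/4 · 3/4 · ··· · 2/4 = 3/8.
P(at least two equal) = 1 − 3/8 = 5/8.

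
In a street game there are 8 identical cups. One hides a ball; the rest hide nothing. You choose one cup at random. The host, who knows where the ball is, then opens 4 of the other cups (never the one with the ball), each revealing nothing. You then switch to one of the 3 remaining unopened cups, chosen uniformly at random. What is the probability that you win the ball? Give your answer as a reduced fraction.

Your original cup holds the ball with probability 1/8, so the other 7 collectively hold it with probability 7/8.
The host can always find 4 empty cups to open, so the reveals don't change that 7/8; it is now spread over the 3 remaining unopened cups.
P(win by switching) = (7/8) · (1/3) = 7/24.

7/24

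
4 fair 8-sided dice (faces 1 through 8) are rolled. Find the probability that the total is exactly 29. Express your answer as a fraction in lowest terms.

5/1024

There are 8^4 = 4096 equally likely outcomes.
The number of ordered 4-tuples from {1,…,8} summing to 29 is 20.
P(sum = 29) = 20/4096 = 5/1024.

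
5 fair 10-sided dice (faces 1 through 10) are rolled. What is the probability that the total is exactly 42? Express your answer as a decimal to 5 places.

0.00495

There are 10^5 = 100000 equally likely outcomes.
The number of ordered 5-tuples from {1,…,10} summing to 42 is 495.
P(sum = 42) = 495/100000 = 99/20000 ≈ 0.00495.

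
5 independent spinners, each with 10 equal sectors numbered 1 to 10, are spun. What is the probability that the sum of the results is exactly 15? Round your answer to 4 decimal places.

0.0100

There are 10^5 = 100000 equally likely outcomes.
The number of ordered 5-tuples from {1,…,10} summing to 15 is 996.
P(sum = 15) = 996/100000 = 249/25000 ≈ 0.0100.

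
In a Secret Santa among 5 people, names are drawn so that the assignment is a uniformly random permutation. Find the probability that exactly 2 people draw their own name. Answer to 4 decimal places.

0.1667

Choose which 2 of the 5 are fixed: C(5,2) = 10 ways.
The remaining 3 must have no fixed point: D(3) = 2.
P = 10·2/120 = 1/6 ≈ 0.1667.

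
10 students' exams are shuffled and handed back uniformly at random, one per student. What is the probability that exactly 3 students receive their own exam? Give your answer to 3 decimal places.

0.061

Choose which 3 of the 10 are fixed: C(10,3) = 120 ways.
The remaining 7 must have no fixed point: D(7) = 1854.
P = 120·1854/3628800 = 103/1680 ≈ 0.061.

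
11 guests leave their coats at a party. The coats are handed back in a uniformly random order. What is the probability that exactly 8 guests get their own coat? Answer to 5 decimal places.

0.00001

Choose which 8 of the 11 are fixed: C(11,8) = 165 ways.
The remaining 3 must have no fixed point: D(3) = 2.
P = 165·2/39916800 = 1/120960 ≈ 0.00001.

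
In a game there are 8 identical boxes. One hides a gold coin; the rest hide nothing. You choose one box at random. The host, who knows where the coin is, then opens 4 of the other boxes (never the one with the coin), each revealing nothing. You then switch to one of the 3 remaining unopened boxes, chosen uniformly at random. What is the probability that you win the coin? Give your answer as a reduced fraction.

Your original box holds the coin with probability 1/8, so the other 7 collectively hold it with probability 7/8.
The host can always find 4 empty boxes to open, so the reveals don't change that 7/8; it is now spread over the 3 remaining unopened boxes.
P(win by switching) = (7/8) · (1/3) = 7/24.

7/24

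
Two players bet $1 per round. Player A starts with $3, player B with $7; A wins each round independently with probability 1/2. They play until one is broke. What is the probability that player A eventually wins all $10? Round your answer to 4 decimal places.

With a fair step, P(i) = ½P(i−1) + ½P(i+1) with P(0)=0, P(10)=1 has the linear solution P(i) = i/10.
P(3) = 3/10 ≈ 0.3000.

0.3000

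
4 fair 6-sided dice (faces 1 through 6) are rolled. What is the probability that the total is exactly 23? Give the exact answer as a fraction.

1/324

There are 6^4 = 1296 equally likely outcomes.
The number of ordered 4-tuples from {1,…,6} summing to 23 is 4.
P(sum = 23) = 4/1296 = 1/324.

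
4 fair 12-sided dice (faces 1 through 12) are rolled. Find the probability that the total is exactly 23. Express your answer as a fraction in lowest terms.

There are 12^4 = 20736 equally likely outcomes.
The number of ordered 4-tuples from {1,…,12} summing to 23 is 1060.
P(sum = 23) = 1060/20736 = 265/5184.

265/5184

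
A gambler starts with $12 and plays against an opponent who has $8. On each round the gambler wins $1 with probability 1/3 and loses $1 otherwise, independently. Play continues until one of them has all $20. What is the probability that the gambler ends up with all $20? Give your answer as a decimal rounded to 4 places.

Let r = q/p = (2/3)/(1/3) = 2. The recurrence P(i) = p·P(i+1) + q·P(i−1) with P(0)=0, P(20)=1 gives P(i) = (1 − r^i)/(1 − r^20).
P(12) = (1 − (2)^12) / (1 − (2)^20) = 273/69905 ≈ 0.0039.

0.0039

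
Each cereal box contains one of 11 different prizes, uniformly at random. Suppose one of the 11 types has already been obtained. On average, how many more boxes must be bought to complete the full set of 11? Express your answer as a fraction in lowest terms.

Starting from 1 distinct type, each trial gives a new one with probability (11−i)/11 when i types are held, so the wait for the next new type is 11/(11−i).
E = 11/10 + 11/9 + 11/8 + 11/7 + 11/6 + 11/5 + 11/4 + 11/3 + 11/2 + 11/1 = 81191/2520.

81191/2520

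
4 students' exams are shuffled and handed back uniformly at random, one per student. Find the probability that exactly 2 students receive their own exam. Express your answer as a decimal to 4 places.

0.2500

Choose which 2 of the 4 are fixed: C(4,2) = 6 ways.
The remaining 2 must have no fixed point: D(2) = 1.
P = 6·1/24 = 1/4 ≈ 0.2500.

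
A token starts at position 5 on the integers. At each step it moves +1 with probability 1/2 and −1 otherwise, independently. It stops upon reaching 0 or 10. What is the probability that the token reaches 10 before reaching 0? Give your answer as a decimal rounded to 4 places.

0.5000

With a fair step, P(i) = ½P(i−1) + ½P(i+1) with P(0)=0, P(10)=1 has the linear solution P(i) = i/10.
P(5) = 5/10 = 1/2 ≈ 0.5000.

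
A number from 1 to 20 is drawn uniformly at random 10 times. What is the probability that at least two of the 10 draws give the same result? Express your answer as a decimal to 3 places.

P(all 10 different) = 20/20 · 19/20 · ··· · 11/20 ≈ 0.065.
P(at least two equal) = 1 − 0.065 = 0.935.

0.935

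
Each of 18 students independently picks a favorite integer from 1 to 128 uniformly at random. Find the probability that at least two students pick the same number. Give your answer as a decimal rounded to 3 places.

0.715

It's easier to compute the probability that all 18 are distinct.
P(all distinct) = 128/128 · 127/128 · ··· · 111/128 ≈ 0.285.
So the probability of at least one match is 1 − 0.285 = 0.715.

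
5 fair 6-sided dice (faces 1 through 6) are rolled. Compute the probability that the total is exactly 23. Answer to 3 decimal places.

0.039

There are 6^5 = 7776 equally likely outcomes.
The number of ordered 5-tuples from {1,…,6} summing to 23 is 305.
P(sum = 23) = 305/7776 ≈ 0.039.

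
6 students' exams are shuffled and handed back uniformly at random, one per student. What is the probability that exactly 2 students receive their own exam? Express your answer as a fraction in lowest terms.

3/16

Choose which 2 of the 6 are fixed: C(6,2) = 15 ways.
The remaining 4 must have no fixed point: D(4) = 9.
P = 15·9/720 = 3/16.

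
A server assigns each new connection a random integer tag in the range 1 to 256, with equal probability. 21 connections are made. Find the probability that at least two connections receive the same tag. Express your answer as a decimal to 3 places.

0.570

It's easier to compute the probability that all 21 are distinct.
P(all distinct) = 256/256 · 255/256 · ··· · 236/256 ≈ 0.430.
So the probability of at least one match is 1 − 0.430 = 0.570.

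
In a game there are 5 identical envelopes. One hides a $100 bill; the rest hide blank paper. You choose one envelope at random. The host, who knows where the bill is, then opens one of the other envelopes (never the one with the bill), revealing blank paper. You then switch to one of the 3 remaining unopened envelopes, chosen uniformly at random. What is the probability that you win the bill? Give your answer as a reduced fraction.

4/15

Your original envelope holds the bill with probability 1/5, so the other 4 collectively hold it with probability 4/5.
The host can always find an empty envelope to open, so this doesn't change that 4/5; it is now spread over the 3 remaining unopened envelopes.
P(win by switching) = (4/5) · (1/3) = 4/15.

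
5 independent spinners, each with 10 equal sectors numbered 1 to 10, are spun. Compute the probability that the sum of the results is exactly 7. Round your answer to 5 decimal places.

0.00015

There are 10^5 = 100000 equally likely outcomes.
The number of ordered 5-tuples from {1,…,10} summing to 7 is 15.
P(sum = 7) = 15/100000 = 3/20000 ≈ 0.00015.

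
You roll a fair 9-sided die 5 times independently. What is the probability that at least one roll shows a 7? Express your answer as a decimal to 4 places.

0.4451

P(no roll shows a 7) = (8/9)^5 ≈ 0.5549.
P(at least one) = 1 − 0.5549 = 0.4451.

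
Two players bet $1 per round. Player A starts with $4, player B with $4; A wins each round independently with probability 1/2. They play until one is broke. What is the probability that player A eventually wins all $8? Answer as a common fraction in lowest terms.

With a fair step, P(i) = ½P(i−1) + ½P(i+1) with P(0)=0, P(8)=1 has the linear solution P(i) = i/8.
P(4) = 4/8 = 1/2.

1/2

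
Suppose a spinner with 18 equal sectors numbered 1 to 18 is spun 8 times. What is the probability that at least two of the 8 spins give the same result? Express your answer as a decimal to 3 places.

0.840

P(all 8 different) = 18/18 · 17/18 · ··· · 11/18 ≈ 0.160.
P(at least two equal) = 1 − 0.160 = 0.840.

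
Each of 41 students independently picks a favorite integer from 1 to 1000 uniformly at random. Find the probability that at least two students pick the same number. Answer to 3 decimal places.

0.565

It's easier to compute the probability that all 41 are distinct.
P(all distinct) = 1000/1000 · 999/1000 · ··· · 960/1000 ≈ 0.435.
So the probability of at least one match is 1 − 0.435 = 0.565.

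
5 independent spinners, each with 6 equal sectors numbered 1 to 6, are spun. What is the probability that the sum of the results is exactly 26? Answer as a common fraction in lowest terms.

There are 6^5 = 7776 equally likely outcomes.
The number of ordered 5-tuples from {1,…,6} summing to 26 is 70.
P(sum = 26) = 70/7776 = 35/3888.

35/3888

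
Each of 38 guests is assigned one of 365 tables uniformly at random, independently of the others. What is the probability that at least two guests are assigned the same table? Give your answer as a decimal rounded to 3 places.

It's easier to compute the probability that all 38 are distinct.
P(all distinct) = 365/365 · 364/365 · ··· · 328/365 ≈ 0.136.
So the probability of at least one match is 1 − 0.136 = 0.864.

0.864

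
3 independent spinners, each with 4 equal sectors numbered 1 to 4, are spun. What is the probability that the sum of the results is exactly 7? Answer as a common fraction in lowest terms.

3/16

There are 4^3 = 64 equally likely outcomes.
The number of ordered 3-tuples from {1,…,4} summing to 7 is 12.
P(sum = 7) = 12/64 = 3/16.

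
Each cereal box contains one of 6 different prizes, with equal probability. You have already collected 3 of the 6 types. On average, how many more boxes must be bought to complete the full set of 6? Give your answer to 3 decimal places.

Starting from 3 distinct types, each trial gives a new one with probability (6−i)/6 when i types are held, so the wait for the next new type is 6/(6−i).
E = 6/3 + 6/2 + 6/1 = 11 ≈ 11.000.

11.000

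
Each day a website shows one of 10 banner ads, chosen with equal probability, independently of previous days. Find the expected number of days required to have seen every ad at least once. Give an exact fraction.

7381/252

After i distinct types are collected, each trial gives a new one with probability (10−i)/10, so the expected wait for the next new type is 10/(10−i).
E = 10/10 + 10/9 + 10/8 + 10/7 + 10/6 + 10/5 + 10/4 + 10/3 + 10/2 + 10/1 = 7381/252.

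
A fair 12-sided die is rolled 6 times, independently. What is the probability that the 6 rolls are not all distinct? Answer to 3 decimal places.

0.777

P(all 6 different) = 12/12 · 11/12 · ··· · 7/12 ≈ 0.223.
P(at least two equal) = 1 − 0.223 = 0.777.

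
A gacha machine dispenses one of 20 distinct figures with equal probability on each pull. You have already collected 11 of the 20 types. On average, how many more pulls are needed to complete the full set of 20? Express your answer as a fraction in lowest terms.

Starting from 11 distinct types, each trial gives a new one with probability (20−i)/20 when i types are held, so the wait for the next new type is 20/(20−i).
E = 20/9 + 20/8 + 20/7 + 20/6 + 20/5 + 20/4 + 20/3 + 20/2 + 20/1 = 7129/126.

7129/126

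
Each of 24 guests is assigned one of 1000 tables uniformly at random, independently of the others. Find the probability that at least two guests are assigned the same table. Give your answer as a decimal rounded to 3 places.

It's easier to compute the probability that all 24 are distinct.
P(all distinct) = 1000/1000 · 999/1000 · ··· · 977/1000 ≈ 0.757.
So the probability of at least one match is 1 − 0.757 = 0.243.

0.243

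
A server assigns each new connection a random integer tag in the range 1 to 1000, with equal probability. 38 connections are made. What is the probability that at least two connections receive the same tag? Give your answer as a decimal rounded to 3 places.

It's easier to compute the probability that all 38 are distinct.
P(all distinct) = 1000/1000 · 999/1000 · ··· · 963/1000 ≈ 0.491.
So the probability of at least one match is 1 − 0.491 = 0.509.

0.509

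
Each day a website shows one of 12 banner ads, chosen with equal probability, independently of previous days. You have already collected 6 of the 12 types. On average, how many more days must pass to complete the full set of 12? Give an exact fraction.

147/5

Starting from 6 distinct types, each trial gives a new one with probability (12−i)/12 when i types are held, so the wait for the next new type is 12/(12−i).
E = 12/6 + 12/5 + 12/4 + 12/3 + 12/2 + 12/1 = 147/5.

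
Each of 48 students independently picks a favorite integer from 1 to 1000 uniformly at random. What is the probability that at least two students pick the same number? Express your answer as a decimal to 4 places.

It's easier to compute the probability that all 48 are distinct.
P(all distinct) = 1000/1000 · 999/1000 · ··· · 953/1000 ≈ 0.3178.
So the probability of at least one match is 1 − 0.3178 = 0.6822.

0.6822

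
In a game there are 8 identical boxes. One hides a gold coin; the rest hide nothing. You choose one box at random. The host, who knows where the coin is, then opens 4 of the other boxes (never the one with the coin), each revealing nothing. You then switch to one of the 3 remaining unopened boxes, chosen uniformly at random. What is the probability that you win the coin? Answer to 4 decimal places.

Your original box holds the coin with probability 1/8, so the other 7 collectively hold it with probability 7/8.
The host can always find 4 empty boxes to open, so the reveals don't change that 7/8; it is now spread over the 3 remaining unopened boxes.
P(win by switching) = (7/8) · (1/3) = 7/24 ≈ 0.2917.

0.2917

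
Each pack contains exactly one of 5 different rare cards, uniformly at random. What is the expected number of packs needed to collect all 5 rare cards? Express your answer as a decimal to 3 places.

11.417

After i distinct types are collected, each trial gives a new one with probability (5−i)/5, so the expected wait for the next new type is 5/(5−i).
E = 5/5 + 5/4 + 5/3 + 5/2 + 5/1 = 137/12 ≈ 11.417.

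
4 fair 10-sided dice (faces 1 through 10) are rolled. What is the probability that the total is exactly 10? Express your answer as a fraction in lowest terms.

There are 10^4 = 10000 equally likely outcomes.
The number of ordered 4-tuples from {1,…,10} summing to 10 is 84.
P(sum = 10) = 84/10000 = 21/2500.

21/2500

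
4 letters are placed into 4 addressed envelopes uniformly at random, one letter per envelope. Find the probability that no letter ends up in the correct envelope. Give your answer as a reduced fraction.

This is the derangement probability: permutations of 4 with no fixed point.
D(4) = 4! · (1 − 1/1! + 1/2! − ··· + (−1)^4/4!) = 9.
P = 9/24 = 3/8.

3/8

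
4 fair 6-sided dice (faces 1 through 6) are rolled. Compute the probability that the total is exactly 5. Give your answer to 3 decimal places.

0.003

There are 6^4 = 1296 equally likely outcomes.
The number of ordered 4-tuples from {1,…,6} summing to 5 is 4.
P(sum = 5) = 4/1296 = 1/324 ≈ 0.003.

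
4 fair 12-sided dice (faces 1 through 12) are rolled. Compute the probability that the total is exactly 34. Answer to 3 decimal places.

0.031

There are 12^4 = 20736 equally likely outcomes.
The number of ordered 4-tuples from {1,…,12} summing to 34 is 640.
P(sum = 34) = 640/20736 = 5/162 ≈ 0.031.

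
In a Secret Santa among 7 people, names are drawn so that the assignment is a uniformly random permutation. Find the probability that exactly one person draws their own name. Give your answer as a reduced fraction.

Choose which one is fixed: C(7,1) = 7 ways.
The remaining 6 must have no fixed point: D(6) = 265.
P = 7·265/5040 = 53/144.

53/144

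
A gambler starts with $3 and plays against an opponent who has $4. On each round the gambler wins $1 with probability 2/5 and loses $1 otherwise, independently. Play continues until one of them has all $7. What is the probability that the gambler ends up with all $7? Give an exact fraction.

304/2059

Let r = q/p = (3/5)/(2/5) = 3/2. The recurrence P(i) = p·P(i+1) + q·P(i−1) with P(0)=0, P(7)=1 gives P(i) = (1 − r^i)/(1 − r^7).
P(3) = (1 − (3/2)^3) / (1 − (3/2)^7) = 304/2059.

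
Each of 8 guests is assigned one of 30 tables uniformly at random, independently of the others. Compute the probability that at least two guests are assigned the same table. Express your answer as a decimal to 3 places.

It's easier to compute the probability that all 8 are distinct.
P(all distinct) = 30/30 · 29/30 · ··· · 23/30 ≈ 0.360.
So the probability of at least one match is 1 − 0.360 = 0.640.

0.640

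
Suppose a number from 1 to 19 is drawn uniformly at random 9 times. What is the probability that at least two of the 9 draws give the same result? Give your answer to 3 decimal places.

P(all 9 different) = 19/19 · 18/19 · ··· · 11/19 ≈ 0.104.
P(at least two equal) = 1 − 0.104 = 0.896.

0.896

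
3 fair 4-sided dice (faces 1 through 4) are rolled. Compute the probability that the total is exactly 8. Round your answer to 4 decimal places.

There are 4^3 = 64 equally likely outcomes.
The number of ordered 3-tuples from {1,…,4} summing to 8 is 12.
P(sum = 8) = 12/64 = 3/16 ≈ 0.1875.

0.1875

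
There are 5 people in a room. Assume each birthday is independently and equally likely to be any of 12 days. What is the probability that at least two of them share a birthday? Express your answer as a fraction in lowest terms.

89/144

It's easier to compute the probability that all 5 are distinct.
P(all distinct) = 12/12 · 11/12 · ··· · 8/12 = 55/144.
So the probability of at least one match is 1 − 55/144 = 89/144.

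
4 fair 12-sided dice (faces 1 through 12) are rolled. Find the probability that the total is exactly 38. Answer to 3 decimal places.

There are 12^4 = 20736 equally likely outcomes.
The number of ordered 4-tuples from {1,…,12} summing to 38 is 286.
P(sum = 38) = 286/20736 = 143/10368 ≈ 0.014.

0.014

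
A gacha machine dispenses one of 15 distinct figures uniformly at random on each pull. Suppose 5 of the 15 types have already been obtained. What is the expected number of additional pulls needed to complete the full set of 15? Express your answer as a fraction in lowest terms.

7381/168

Starting from 5 distinct types, each trial gives a new one with probability (15−i)/15 when i types are held, so the wait for the next new type is 15/(15−i).
E = 15/10 + 15/9 + 15/8 + 15/7 + 15/6 + 15/5 + 15/4 + 15/3 + 15/2 + 15/1 = 7381/168.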